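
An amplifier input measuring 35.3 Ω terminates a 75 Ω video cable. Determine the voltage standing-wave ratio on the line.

For a purely resistive load, VSWR = R_L/Z_0 or Z_0/R_L (whichever > 1) = 75/35.3

VSWR ≈ 2.12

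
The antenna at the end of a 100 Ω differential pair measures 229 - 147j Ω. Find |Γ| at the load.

Γ = (Z_L − Z_0)/(Z_L + Z_0) = (129 − j147)/(329 − j147)
|Γ| = 196/360

|Γ| ≈ 0.543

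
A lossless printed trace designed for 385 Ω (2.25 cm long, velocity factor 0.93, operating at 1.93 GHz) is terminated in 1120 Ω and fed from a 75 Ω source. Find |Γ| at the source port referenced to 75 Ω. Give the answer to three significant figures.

λ = v/f = 0.93·c / 1.93 GHz = 0.145 m
βl = 2π·l/λ = 2π × 0.156 = 56°
tan(βl) = 1.48
Z_in = Z_0·(Z_L + jZ_0·tanβl)/(Z_0 + jZ_L·tanβl) = 183 − j217 Ω
Γ_s = (Z_in − Z_s)/(Z_in + Z_s) = (108 − j217)/(258 − j217), |Γ_s| = 0.719

|Γ| ≈ 0.719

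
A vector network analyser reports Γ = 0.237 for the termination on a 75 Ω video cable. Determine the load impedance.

Z_L = Z_0·(1 + Γ)/(1 − Γ) = 75·(1.24)/(0.763)

Z_L ≈ 122 Ω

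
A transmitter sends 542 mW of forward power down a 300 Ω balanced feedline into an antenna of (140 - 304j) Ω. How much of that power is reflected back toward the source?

|Γ| = |(-160 − j304)/(440 − j304)| = 0.642
|Γ|² = 0.413
P_refl = |Γ|²·P_inc = 224 mW, P_del = (1 − |Γ|²)·P_inc = 318 mW

P_reflected ≈ 224 mW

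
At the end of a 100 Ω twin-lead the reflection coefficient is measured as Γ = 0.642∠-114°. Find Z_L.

Z_L = Z_0·(1 + Γ)/(1 − Γ) = 100·(0.739 − j0.586)/(1.26 + j0.586)

Z_L ≈ 30.4 − j60.6 Ω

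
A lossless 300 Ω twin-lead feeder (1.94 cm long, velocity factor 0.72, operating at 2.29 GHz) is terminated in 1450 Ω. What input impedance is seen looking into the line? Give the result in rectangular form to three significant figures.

λ = v/f = 0.72·c / 2.29 GHz = 0.0943 m
βl = 2π·l/λ = 2π × 0.206 = 74°
tan(βl) = tan(74°) = 3.5
Z_in = Z_0·(Z_L + jZ_0·tanβl)/(Z_0 + jZ_L·tanβl)
     = 300·(1450 + j1050)/(300 + j5070)

Z_in ≈ 66.9 − j81.8 Ω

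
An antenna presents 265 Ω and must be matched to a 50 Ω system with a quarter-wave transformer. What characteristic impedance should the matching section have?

Z_qwt ≈ 115 Ω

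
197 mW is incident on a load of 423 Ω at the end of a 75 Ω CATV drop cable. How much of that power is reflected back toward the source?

Γ = (423 − 75)/(423 + 75) = 0.699
|Γ|² = 0.488
P_refl = |Γ|²·P_inc = 96.2 mW, P_del = (1 − |Γ|²)·P_inc = 101 mW

P_reflected ≈ 96.2 mW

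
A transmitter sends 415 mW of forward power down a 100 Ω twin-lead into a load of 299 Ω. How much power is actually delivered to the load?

Γ = (299 − 100)/(299 + 100) = 0.499
|Γ|² = 0.249
P_refl = |Γ|²·P_inc = 103 mW, P_del = (1 − |Γ|²)·P_inc = 312 mW

P_delivered ≈ 312 mW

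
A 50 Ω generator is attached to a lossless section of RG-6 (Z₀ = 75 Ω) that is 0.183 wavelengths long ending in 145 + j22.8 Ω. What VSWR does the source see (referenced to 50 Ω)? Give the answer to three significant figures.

VSWR ≈ 1.86

βl = 2π × 0.183 = 65.9°
tan(βl) = 2.23
Z_in = Z_0·(Z_L + jZ_0·tanβl)/(Z_0 + jZ_L·tanβl) = 46.3 − j30.1 Ω
Γ_s = (Z_in − Z_s)/(Z_in + Z_s) = (-3.69 − j30.1)/(96.3 − j30.1), |Γ_s| = 0.301
VSWR = (1 + |Γ_s|)/(1 − |Γ_s|)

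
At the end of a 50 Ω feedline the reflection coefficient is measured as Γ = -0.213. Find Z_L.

Z_L = Z_0·(1 + Γ)/(1 − Γ) = 50·(0.787)/(1.21)

Z_L ≈ 32.4 Ω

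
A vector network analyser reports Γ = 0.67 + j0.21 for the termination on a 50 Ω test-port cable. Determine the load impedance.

Z_L ≈ 166 + j137 Ω

Z_L = Z_0·(1 + Γ)/(1 − Γ) = 50·(1.67 + j0.21)/(0.33 − j0.21)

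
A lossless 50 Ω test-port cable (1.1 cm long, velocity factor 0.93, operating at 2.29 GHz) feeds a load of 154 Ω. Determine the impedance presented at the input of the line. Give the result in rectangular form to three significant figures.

λ = v/f = 0.93·c / 2.29 GHz = 0.122 m
βl = 2π·l/λ = 2π × 0.0903 = 32.5°
tan(βl) = tan(32.5°) = 0.637
Z_in = Z_0·(Z_L + jZ_0·tanβl)/(Z_0 + jZ_L·tanβl)
     = 50·(154 + j31.9)/(50 + j98.1)

Z_in ≈ 44.6 − j55.7 Ω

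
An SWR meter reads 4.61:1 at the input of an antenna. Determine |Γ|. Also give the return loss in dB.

|Γ| ≈ 0.643; return loss ≈ 3.83 dB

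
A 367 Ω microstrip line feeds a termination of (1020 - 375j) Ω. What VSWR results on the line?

Γ = (Z_L − Z_0)/(Z_L + Z_0) = (653 − j375)/(1387 − j375)
|Γ| = 753/1440 = 0.524
VSWR = (1 + |Γ|)/(1 − |Γ|) = 1.52/0.476

VSWR ≈ 3.2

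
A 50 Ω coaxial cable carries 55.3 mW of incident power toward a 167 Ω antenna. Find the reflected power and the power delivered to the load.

Γ = (167 − 50)/(167 + 50) = 0.539
|Γ|² = 0.291
P_refl = |Γ|²·P_inc = 16.1 mW, P_del = (1 − |Γ|²)·P_inc = 39.2 mW

P_reflected ≈ 16.1 mW; P_delivered ≈ 39.2 mW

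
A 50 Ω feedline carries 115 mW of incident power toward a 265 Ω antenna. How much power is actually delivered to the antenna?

Γ = (265 − 50)/(265 + 50) = 0.683
|Γ|² = 0.466
P_refl = |Γ|²·P_inc = 53.6 mW, P_del = (1 − |Γ|²)·P_inc = 61.4 mW

P_delivered ≈ 61.4 mW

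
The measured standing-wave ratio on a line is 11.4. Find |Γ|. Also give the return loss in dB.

|Γ| ≈ 0.839; return loss ≈ 1.53 dB

|Γ| = (S − 1)/(S + 1) = (11.4 − 1)/(11.4 + 1) = 10.4/12.4
RL = −20·log₁₀|Γ| = −20·log₁₀(0.839)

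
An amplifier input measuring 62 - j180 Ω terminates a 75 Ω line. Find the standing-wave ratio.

Γ = (Z_L − Z_0)/(Z_L + Z_0) = (-13 − j180)/(137 − j180)
|Γ| = 180/226 = 0.798
VSWR = (1 + |Γ|)/(1 − |Γ|) = 1.8/0.202

VSWR ≈ 8.89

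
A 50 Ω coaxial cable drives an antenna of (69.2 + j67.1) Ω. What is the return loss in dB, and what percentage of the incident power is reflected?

Γ = (19.2 + j67.1)/(119.2 + j67.1), |Γ| = 0.51
RL = −20·log₁₀(0.51) = 5.84 dB
P_refl/P_inc = |Γ|² = 0.26

RL ≈ 5.84 dB; 26% of incident power reflected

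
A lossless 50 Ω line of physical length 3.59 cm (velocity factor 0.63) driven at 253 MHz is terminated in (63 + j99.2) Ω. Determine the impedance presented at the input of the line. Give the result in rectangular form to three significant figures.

λ = v/f = 0.63·c / 253 MHz = 0.747 m
βl = 2π·l/λ = 2π × 0.0481 = 17.3°
tan(βl) = tan(17.3°) = 0.311
Z_in = Z_0·(Z_L + jZ_0·tanβl)/(Z_0 + jZ_L·tanβl)
     = 50·(63 + j115)/(19.1 + j19.6)

Z_in ≈ 230 + j63.7 Ω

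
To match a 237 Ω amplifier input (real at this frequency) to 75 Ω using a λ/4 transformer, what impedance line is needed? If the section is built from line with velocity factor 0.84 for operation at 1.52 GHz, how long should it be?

Z_qwt = √(Z_0·R_L) = √(75 × 237) = √17780
λ = 0.84·c/f = 0.166 m, so l = λ/4 = 0.0414 m

Z_qwt ≈ 133 Ω; length ≈ 4.14 cm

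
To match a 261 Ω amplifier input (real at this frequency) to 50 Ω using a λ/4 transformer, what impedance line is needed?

Z_qwt ≈ 114 Ω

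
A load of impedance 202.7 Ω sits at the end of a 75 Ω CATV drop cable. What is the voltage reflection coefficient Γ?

Γ = (Z_L − Z_0)/(Z_L + Z_0) = (202.7 − 75)/(202.7 + 75) = 127.7/277.7

Γ = 0.46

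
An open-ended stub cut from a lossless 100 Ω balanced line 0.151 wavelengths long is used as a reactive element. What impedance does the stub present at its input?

Z_in ≈ −j71.7 Ω

βl = 2π × 0.151 = 54.4°
tan(βl) = 1.39
For an open-ended stub, Z_in = −jZ_0·cot(βl) = −jZ_0/tan(βl)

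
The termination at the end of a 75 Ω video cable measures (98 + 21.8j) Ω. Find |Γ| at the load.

|Γ| ≈ 0.182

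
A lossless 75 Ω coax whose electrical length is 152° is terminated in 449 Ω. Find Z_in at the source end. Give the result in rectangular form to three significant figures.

Z_in ≈ 51.7 + j125 Ω

tan(βl) = tan(152°) = -0.532
Z_in = Z_0·(Z_L + jZ_0·tanβl)/(Z_0 + jZ_L·tanβl)
     = 75·(449 − j39.9)/(75 − j239)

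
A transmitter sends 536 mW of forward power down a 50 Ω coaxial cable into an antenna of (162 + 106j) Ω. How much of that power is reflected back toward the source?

P_reflected ≈ 227 mW

|Γ| = |(112 + j106)/(212 + j106)| = 0.651
|Γ|² = 0.423
P_refl = |Γ|²·P_inc = 227 mW, P_del = (1 − |Γ|²)·P_inc = 309 mW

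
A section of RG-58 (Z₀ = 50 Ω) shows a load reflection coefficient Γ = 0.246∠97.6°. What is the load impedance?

Z_L ≈ 41.7 + j21.7 Ω

Z_L = Z_0·(1 + Γ)/(1 − Γ) = 50·(0.967 + j0.244)/(1.03 − j0.244)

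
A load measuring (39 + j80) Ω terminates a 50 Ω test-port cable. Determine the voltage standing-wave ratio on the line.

Γ = (Z_L − Z_0)/(Z_L + Z_0) = (-11 + j80)/(89 + j80)
|Γ| = 80.8/120 = 0.675
VSWR = (1 + |Γ|)/(1 − |Γ|) = 1.67/0.325

VSWR ≈ 5.15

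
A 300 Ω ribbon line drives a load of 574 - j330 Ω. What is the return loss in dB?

Γ = (274 − j330)/(874 − j330), |Γ| = 0.459
RL = −20·log₁₀|Γ| = −20·log₁₀(0.459)

RL ≈ 6.76 dB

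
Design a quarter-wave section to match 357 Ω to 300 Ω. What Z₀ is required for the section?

Z_qwt = √(Z_0·R_L) = √(300 × 357) = √107100

Z_qwt ≈ 327 Ω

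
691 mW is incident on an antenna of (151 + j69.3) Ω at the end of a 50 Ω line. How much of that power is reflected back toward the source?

P_reflected ≈ 229 mW

|Γ| = |(101 + j69.3)/(201 + j69.3)| = 0.576
|Γ|² = 0.332
P_refl = |Γ|²·P_inc = 229 mW, P_del = (1 − |Γ|²)·P_inc = 462 mW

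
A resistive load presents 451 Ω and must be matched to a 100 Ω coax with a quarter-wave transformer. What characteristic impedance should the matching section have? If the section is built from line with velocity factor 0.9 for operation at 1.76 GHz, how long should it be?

Z_qwt ≈ 212 Ω; length ≈ 3.84 cm

Z_qwt = √(Z_0·R_L) = √(100 × 451) = √45100
λ = 0.9·c/f = 0.153 m, so l = λ/4 = 0.0384 m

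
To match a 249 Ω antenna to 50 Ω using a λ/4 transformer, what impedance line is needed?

Z_qwt = √(Z_0·R_L) = √(50 × 249) = √12450

Z_qwt ≈ 112 Ω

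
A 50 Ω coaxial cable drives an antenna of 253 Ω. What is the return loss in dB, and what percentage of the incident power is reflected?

Γ = (253 − 50)/(253 + 50) = 0.67
RL = −20·log₁₀(0.67) = 3.48 dB
P_refl/P_inc = |Γ|² = 0.449

RL ≈ 3.48 dB; 44.9% of incident power reflected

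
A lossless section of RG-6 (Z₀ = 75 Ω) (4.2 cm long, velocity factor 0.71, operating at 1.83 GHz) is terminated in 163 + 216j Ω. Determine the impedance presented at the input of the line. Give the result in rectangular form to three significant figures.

λ = v/f = 0.71·c / 1.83 GHz = 0.116 m
βl = 2π·l/λ = 2π × 0.361 = 130°
tan(βl) = tan(130°) = -1.2
Z_in = Z_0·(Z_L + jZ_0·tanβl)/(Z_0 + jZ_L·tanβl)
     = 75·(163 + j126)/(333 − j195)

Z_in ≈ 14.9 + j37.2 Ω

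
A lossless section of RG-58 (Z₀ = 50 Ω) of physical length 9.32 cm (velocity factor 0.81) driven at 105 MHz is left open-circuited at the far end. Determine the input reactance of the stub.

λ = v/f = 0.81·c / 105 MHz = 2.31 m
βl = 2π·l/λ = 2π × 0.0403 = 14.5°
tan(βl) = 0.259
For an open-circuited stub, Z_in = −jZ_0·cot(βl) = −jZ_0/tan(βl)

X_in ≈ -193 Ω (capacitive)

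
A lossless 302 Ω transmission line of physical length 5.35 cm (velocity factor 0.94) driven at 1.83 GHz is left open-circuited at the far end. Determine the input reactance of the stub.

λ = v/f = 0.94·c / 1.83 GHz = 0.154 m
βl = 2π·l/λ = 2π × 0.347 = 125°
tan(βl) = -1.43
For an open-circuited stub, Z_in = −jZ_0·cot(βl) = −jZ_0/tan(βl)

X_in ≈ 211 Ω (inductive)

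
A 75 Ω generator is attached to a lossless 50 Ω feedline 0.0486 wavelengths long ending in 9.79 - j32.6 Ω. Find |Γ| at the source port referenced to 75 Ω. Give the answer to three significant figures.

βl = 2π × 0.0486 = 17.5°
tan(βl) = 0.315
Z_in = Z_0·(Z_L + jZ_0·tanβl)/(Z_0 + jZ_L·tanβl) = 7.39 − j14.3 Ω
Γ_s = (Z_in − Z_s)/(Z_in + Z_s) = (-67.6 − j14.3)/(82.4 − j14.3), |Γ_s| = 0.827

|Γ| ≈ 0.827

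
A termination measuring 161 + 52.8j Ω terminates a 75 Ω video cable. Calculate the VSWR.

Γ = (Z_L − Z_0)/(Z_L + Z_0) = (86 + j52.8)/(236 + j52.8)
|Γ| = 101/242 = 0.417
VSWR = (1 + |Γ|)/(1 − |Γ|) = 1.42/0.583

VSWR ≈ 2.43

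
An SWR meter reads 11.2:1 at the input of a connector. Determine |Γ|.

|Γ| ≈ 0.836

|Γ| = (S − 1)/(S + 1) = (11.2 − 1)/(11.2 + 1) = 10.2/12.2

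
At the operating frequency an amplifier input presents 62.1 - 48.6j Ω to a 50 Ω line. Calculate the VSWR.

Γ = (Z_L − Z_0)/(Z_L + Z_0) = (12.1 − j48.6)/(112.1 − j48.6)
|Γ| = 50.1/122 = 0.41
VSWR = (1 + |Γ|)/(1 − |Γ|) = 1.41/0.59

VSWR ≈ 2.39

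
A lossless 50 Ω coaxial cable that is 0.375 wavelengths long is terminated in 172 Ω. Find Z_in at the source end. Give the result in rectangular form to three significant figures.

Z_in ≈ 26.8 + j42.2 Ω

βl = 2π × 0.375 = 135°
tan(βl) = tan(135°) = -1
Z_in = Z_0·(Z_L + jZ_0·tanβl)/(Z_0 + jZ_L·tanβl)
     = 50·(172 − j50)/(50 − j172)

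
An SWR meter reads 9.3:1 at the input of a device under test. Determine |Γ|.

|Γ| ≈ 0.806

|Γ| = (S − 1)/(S + 1) = (9.3 − 1)/(9.3 + 1) = 8.3/10.3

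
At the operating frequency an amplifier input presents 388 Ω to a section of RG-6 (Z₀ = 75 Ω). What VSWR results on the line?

VSWR ≈ 5.17

Γ = (388 − 75)/(388 + 75) = 0.676
VSWR = (1 + 0.676)/(1 − 0.676)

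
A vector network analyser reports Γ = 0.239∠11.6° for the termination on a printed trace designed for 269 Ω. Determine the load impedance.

Z_L = Z_0·(1 + Γ)/(1 − Γ) = 269·(1.23 + j0.0481)/(0.766 − j0.0481)

Z_L ≈ 431 + j43.9 Ω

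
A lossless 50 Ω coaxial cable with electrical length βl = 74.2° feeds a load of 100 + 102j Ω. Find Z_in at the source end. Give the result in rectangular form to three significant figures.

Z_in ≈ 15.2 − j27.5 Ω

tan(βl) = tan(74.2°) = 3.53
Z_in = Z_0·(Z_L + jZ_0·tanβl)/(Z_0 + jZ_L·tanβl)
     = 50·(100 + j279)/(-310 + j353)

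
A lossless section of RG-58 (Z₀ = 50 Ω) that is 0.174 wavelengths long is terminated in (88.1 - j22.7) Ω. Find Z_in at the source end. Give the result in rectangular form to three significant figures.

βl = 2π × 0.174 = 62.6°
tan(βl) = tan(62.6°) = 1.93
Z_in = Z_0·(Z_L + jZ_0·tanβl)/(Z_0 + jZ_L·tanβl)
     = 50·(88.1 + j73.9)/(93.9 + j170)

Z_in ≈ 27.6 − j10.7 Ω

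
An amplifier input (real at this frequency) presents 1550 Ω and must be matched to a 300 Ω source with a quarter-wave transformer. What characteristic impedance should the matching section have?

Z_qwt = √(Z_0·R_L) = √(300 × 1550) = √465000

Z_qwt ≈ 682 Ω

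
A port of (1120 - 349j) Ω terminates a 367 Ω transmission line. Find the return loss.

RL ≈ 5.3 dB

Γ = (753 − j349)/(1487 − j349), |Γ| = 0.543
RL = −20·log₁₀|Γ| = −20·log₁₀(0.543)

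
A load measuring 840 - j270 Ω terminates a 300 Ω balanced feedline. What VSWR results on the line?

VSWR ≈ 3.13

Γ = (Z_L − Z_0)/(Z_L + Z_0) = (540 − j270)/(1140 − j270)
|Γ| = 604/1170 = 0.515
VSWR = (1 + |Γ|)/(1 − |Γ|) = 1.52/0.485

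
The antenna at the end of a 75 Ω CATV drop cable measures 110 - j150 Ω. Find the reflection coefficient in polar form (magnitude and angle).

Γ ≈ 0.647 ∠ -37.8°

Γ = (Z_L − Z_0)/(Z_L + Z_0) = (35 − j150)/(185 − j150)
|Γ| = 154/238 = 0.647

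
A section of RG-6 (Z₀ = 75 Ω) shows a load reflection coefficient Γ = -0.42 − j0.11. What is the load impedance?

Z_L = Z_0·(1 + Γ)/(1 − Γ) = 75·(0.58 − j0.11)/(1.42 + j0.11)

Z_L ≈ 30 − j8.13 Ω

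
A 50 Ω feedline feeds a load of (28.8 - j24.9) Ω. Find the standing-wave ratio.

VSWR ≈ 2.31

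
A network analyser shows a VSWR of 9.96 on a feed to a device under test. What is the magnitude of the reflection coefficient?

|Γ| = (S − 1)/(S + 1) = (9.96 − 1)/(9.96 + 1) = 8.96/11

|Γ| ≈ 0.818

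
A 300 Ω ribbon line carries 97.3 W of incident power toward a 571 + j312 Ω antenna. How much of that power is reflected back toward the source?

P_reflected ≈ 19.4 W

|Γ| = |(271 + j312)/(871 + j312)| = 0.447
|Γ|² = 0.2
P_refl = |Γ|²·P_inc = 19.4 W, P_del = (1 − |Γ|²)·P_inc = 77.9 W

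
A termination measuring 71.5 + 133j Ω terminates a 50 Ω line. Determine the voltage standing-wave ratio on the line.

Γ = (Z_L − Z_0)/(Z_L + Z_0) = (21.5 + j133)/(121.5 + j133)
|Γ| = 135/180 = 0.748
VSWR = (1 + |Γ|)/(1 − |Γ|) = 1.75/0.252

VSWR ≈ 6.93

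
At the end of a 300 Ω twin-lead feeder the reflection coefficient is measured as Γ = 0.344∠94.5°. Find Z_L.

Z_L ≈ 226 + j176 Ω

Z_L = Z_0·(1 + Γ)/(1 − Γ) = 300·(0.973 + j0.343)/(1.03 − j0.343)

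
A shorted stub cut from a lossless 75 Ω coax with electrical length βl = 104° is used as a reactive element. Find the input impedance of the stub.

Z_in ≈ −j301 Ω

tan(βl) = -4.01
For a shorted stub, Z_in = jZ_0·tan(βl)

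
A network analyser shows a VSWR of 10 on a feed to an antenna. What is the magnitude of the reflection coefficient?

|Γ| ≈ 0.818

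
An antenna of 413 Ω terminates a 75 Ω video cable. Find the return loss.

RL ≈ 3.19 dB

Γ = (413 − 75)/(413 + 75) = 0.693
RL = −20·log₁₀|Γ| = −20·log₁₀(0.693)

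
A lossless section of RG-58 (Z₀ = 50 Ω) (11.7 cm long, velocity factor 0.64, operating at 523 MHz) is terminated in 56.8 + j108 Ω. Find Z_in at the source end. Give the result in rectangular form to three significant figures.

λ = v/f = 0.64·c / 523 MHz = 0.367 m
βl = 2π·l/λ = 2π × 0.319 = 115°
tan(βl) = tan(115°) = -2.17
Z_in = Z_0·(Z_L + jZ_0·tanβl)/(Z_0 + jZ_L·tanβl)
     = 50·(56.8 − j0.542)/(284 − j123)

Z_in ≈ 8.44 + j3.56 Ω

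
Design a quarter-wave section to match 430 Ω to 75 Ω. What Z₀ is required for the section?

Z_qwt ≈ 180 Ω

Z_qwt = √(Z_0·R_L) = √(75 × 430) = √32250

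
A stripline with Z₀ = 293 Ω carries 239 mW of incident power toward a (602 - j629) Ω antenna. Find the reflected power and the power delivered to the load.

P_reflected ≈ 98.1 mW; P_delivered ≈ 141 mW

|Γ| = |(309 − j629)/(895 − j629)| = 0.641
|Γ|² = 0.41
P_refl = |Γ|²·P_inc = 98.1 mW, P_del = (1 − |Γ|²)·P_inc = 141 mW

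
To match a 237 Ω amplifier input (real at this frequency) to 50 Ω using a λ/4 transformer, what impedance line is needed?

Z_qwt = √(Z_0·R_L) = √(50 × 237) = √11850

Z_qwt ≈ 109 Ω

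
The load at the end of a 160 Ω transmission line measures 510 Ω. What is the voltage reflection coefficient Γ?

Γ = (Z_L − Z_0)/(Z_L + Z_0) = (510 − 160)/(510 + 160) = 350/670

Γ = 0.522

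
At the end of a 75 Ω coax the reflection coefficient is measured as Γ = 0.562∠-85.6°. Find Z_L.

Z_L = Z_0·(1 + Γ)/(1 − Γ) = 75·(1.04 − j0.56)/(0.957 + j0.56)

Z_L ≈ 41.7 − j68.4 Ω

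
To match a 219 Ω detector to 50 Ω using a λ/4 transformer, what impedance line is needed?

Z_qwt = √(Z_0·R_L) = √(50 × 219) = √10950

Z_qwt ≈ 105 Ω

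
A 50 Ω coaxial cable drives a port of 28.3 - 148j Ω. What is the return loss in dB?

RL ≈ 0.979 dB

Γ = (-21.7 − j148)/(78.3 − j148), |Γ| = 0.893
RL = −20·log₁₀|Γ| = −20·log₁₀(0.893)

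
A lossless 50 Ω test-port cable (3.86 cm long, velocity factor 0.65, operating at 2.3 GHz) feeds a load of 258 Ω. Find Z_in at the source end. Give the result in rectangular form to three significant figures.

λ = v/f = 0.65·c / 2.3 GHz = 0.0848 m
βl = 2π·l/λ = 2π × 0.455 = 164°
tan(βl) = tan(164°) = -0.289
Z_in = Z_0·(Z_L + jZ_0·tanβl)/(Z_0 + jZ_L·tanβl)
     = 50·(258 − j14.4)/(50 − j74.5)

Z_in ≈ 86.9 + j115 Ω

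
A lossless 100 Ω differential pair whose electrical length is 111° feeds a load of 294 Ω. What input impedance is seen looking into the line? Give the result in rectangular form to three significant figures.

Z_in ≈ 38.4 + j33.4 Ω

tan(βl) = tan(111°) = -2.61
Z_in = Z_0·(Z_L + jZ_0·tanβl)/(Z_0 + jZ_L·tanβl)
     = 100·(294 − j261)/(100 − j766)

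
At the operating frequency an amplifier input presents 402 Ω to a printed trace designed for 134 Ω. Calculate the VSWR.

VSWR ≈ 3

Γ = (402 − 134)/(402 + 134) = 0.5
VSWR = (1 + 0.5)/(1 − 0.5)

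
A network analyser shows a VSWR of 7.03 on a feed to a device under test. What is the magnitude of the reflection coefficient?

|Γ| = (S − 1)/(S + 1) = (7.03 − 1)/(7.03 + 1) = 6.03/8.03

|Γ| ≈ 0.751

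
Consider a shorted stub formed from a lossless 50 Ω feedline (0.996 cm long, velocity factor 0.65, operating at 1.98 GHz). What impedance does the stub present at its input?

Z_in ≈ +j36.9 Ω

λ = v/f = 0.65·c / 1.98 GHz = 0.0985 m
βl = 2π·l/λ = 2π × 0.101 = 36.4°
tan(βl) = 0.737
For a shorted stub, Z_in = jZ_0·tan(βl)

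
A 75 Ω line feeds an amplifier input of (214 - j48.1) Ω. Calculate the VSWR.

VSWR ≈ 3.02

Γ = (Z_L − Z_0)/(Z_L + Z_0) = (139 − j48.1)/(289 − j48.1)
|Γ| = 147/293 = 0.502
VSWR = (1 + |Γ|)/(1 − |Γ|) = 1.5/0.498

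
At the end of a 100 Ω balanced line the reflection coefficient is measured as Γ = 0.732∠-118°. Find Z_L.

Z_L ≈ 20.9 − j58.1 Ω

Z_L = Z_0·(1 + Γ)/(1 − Γ) = 100·(0.656 − j0.646)/(1.34 + j0.646)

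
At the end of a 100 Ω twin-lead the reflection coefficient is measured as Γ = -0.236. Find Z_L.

Z_L = Z_0·(1 + Γ)/(1 − Γ) = 100·(0.764)/(1.24)

Z_L ≈ 61.8 Ω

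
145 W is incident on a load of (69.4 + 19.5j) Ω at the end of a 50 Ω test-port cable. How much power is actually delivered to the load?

P_delivered ≈ 138 W

|Γ| = |(19.4 + j19.5)/(119.4 + j19.5)| = 0.227
|Γ|² = 0.0517
P_refl = |Γ|²·P_inc = 7.5 W, P_del = (1 − |Γ|²)·P_inc = 138 W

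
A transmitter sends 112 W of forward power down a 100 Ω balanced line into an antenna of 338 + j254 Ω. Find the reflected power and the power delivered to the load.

|Γ| = |(238 + j254)/(438 + j254)| = 0.687
|Γ|² = 0.473
P_refl = |Γ|²·P_inc = 52.9 W, P_del = (1 − |Γ|²)·P_inc = 59.1 W

P_reflected ≈ 52.9 W; P_delivered ≈ 59.1 W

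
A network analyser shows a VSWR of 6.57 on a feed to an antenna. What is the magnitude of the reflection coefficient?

|Γ| = (S − 1)/(S + 1) = (6.57 − 1)/(6.57 + 1) = 5.57/7.57

|Γ| ≈ 0.736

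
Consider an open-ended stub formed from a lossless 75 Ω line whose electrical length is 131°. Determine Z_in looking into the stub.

Z_in ≈ +j65.2 Ω

tan(βl) = -1.15
For an open-ended stub, Z_in = −jZ_0·cot(βl) = −jZ_0/tan(βl)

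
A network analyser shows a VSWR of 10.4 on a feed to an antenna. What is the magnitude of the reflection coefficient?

|Γ| ≈ 0.825

|Γ| = (S − 1)/(S + 1) = (10.4 − 1)/(10.4 + 1) = 9.4/11.4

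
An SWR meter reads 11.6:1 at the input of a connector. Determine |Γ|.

|Γ| ≈ 0.841

|Γ| = (S − 1)/(S + 1) = (11.6 − 1)/(11.6 + 1) = 10.6/12.6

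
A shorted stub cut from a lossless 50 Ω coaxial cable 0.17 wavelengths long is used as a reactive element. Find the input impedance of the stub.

Z_in ≈ +j90.9 Ω

βl = 2π × 0.17 = 61.2°
tan(βl) = 1.82
For a shorted stub, Z_in = jZ_0·tan(βl)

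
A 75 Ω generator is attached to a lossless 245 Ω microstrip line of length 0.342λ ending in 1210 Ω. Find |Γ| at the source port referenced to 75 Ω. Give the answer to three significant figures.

βl = 2π × 0.342 = 123°
tan(βl) = -1.53
Z_in = Z_0·(Z_L + jZ_0·tanβl)/(Z_0 + jZ_L·tanβl) = 69.5 + j151 Ω
Γ_s = (Z_in − Z_s)/(Z_in + Z_s) = (-5.49 + j151)/(145 + j151), |Γ_s| = 0.722

|Γ| ≈ 0.722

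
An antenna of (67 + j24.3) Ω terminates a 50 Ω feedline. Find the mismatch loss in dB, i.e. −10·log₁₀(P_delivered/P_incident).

mismatch loss ≈ 0.276 dB

Γ = (17 + j24.3)/(117 + j24.3), |Γ| = 0.248
|Γ|² = 0.0616, so P_del/P_inc = 1 − |Γ|² = 0.938
ML = −10·log₁₀(1 − |Γ|²)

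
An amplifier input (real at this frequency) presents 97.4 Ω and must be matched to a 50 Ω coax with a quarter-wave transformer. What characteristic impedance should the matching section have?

Z_qwt = √(Z_0·R_L) = √(50 × 97.4) = √4870

Z_qwt ≈ 69.8 Ω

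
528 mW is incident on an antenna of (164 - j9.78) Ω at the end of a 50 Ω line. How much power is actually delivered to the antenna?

|Γ| = |(114 − j9.78)/(214 − j9.78)| = 0.534
|Γ|² = 0.285
P_refl = |Γ|²·P_inc = 151 mW, P_del = (1 − |Γ|²)·P_inc = 377 mW

P_delivered ≈ 377 mW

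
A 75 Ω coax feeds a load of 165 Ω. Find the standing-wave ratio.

VSWR ≈ 2.2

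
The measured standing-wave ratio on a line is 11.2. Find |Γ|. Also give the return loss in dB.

|Γ| = (S − 1)/(S + 1) = (11.2 − 1)/(11.2 + 1) = 10.2/12.2
RL = −20·log₁₀|Γ| = −20·log₁₀(0.836)

|Γ| ≈ 0.836; return loss ≈ 1.56 dB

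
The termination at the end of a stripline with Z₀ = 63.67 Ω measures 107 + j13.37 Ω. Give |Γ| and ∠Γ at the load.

Γ ≈ 0.265 ∠ 12.7°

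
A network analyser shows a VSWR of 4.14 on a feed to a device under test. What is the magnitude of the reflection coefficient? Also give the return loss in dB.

|Γ| = (S − 1)/(S + 1) = (4.14 − 1)/(4.14 + 1) = 3.14/5.14
RL = −20·log₁₀|Γ| = −20·log₁₀(0.611)

|Γ| ≈ 0.611; return loss ≈ 4.28 dB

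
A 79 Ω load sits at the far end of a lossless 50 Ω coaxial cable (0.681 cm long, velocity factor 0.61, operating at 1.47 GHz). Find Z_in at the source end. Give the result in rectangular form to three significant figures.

λ = v/f = 0.61·c / 1.47 GHz = 0.124 m
βl = 2π·l/λ = 2π × 0.0547 = 19.7°
tan(βl) = tan(19.7°) = 0.358
Z_in = Z_0·(Z_L + jZ_0·tanβl)/(Z_0 + jZ_L·tanβl)
     = 50·(79 + j17.9)/(50 + j28.3)

Z_in ≈ 67.5 − j20.3 Ω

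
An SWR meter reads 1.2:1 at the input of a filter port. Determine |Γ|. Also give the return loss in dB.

|Γ| = (S − 1)/(S + 1) = (1.2 − 1)/(1.2 + 1) = 0.2/2.2
RL = −20·log₁₀|Γ| = −20·log₁₀(0.0909)

|Γ| ≈ 0.0909; return loss ≈ 20.8 dB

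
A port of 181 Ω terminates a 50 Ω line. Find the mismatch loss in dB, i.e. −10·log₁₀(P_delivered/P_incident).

Γ = (181 − 50)/(181 + 50) = 0.567
|Γ|² = 0.322, so P_del/P_inc = 1 − |Γ|² = 0.678
ML = −10·log₁₀(1 − |Γ|²)

mismatch loss ≈ 1.69 dB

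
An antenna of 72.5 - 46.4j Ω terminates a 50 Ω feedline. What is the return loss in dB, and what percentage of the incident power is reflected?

Γ = (22.5 − j46.4)/(122.5 − j46.4), |Γ| = 0.394
RL = −20·log₁₀(0.394) = 8.1 dB
P_refl/P_inc = |Γ|² = 0.155

RL ≈ 8.1 dB; 15.5% of incident power reflected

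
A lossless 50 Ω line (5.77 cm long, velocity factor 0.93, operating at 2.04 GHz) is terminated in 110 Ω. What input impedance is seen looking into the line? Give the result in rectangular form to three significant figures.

Z_in ≈ 59.4 + j43.1 Ω

λ = v/f = 0.93·c / 2.04 GHz = 0.137 m
βl = 2π·l/λ = 2π × 0.422 = 152°
tan(βl) = tan(152°) = -0.534
Z_in = Z_0·(Z_L + jZ_0·tanβl)/(Z_0 + jZ_L·tanβl)
     = 50·(110 − j26.7)/(50 − j58.8)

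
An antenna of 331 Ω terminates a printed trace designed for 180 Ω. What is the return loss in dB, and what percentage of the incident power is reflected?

RL ≈ 10.6 dB; 8.73% of incident power reflected

Γ = (331 − 180)/(331 + 180) = 0.295
RL = −20·log₁₀(0.295) = 10.6 dB
P_refl/P_inc = |Γ|² = 0.0873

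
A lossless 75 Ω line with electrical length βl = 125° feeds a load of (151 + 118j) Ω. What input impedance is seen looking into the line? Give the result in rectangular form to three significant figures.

tan(βl) = tan(125°) = -1.43
Z_in = Z_0·(Z_L + jZ_0·tanβl)/(Z_0 + jZ_L·tanβl)
     = 75·(151 + j10.9)/(244 − j216)

Z_in ≈ 24.4 + j25 Ω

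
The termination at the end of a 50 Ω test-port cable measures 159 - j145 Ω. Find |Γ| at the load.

Γ = (Z_L − Z_0)/(Z_L + Z_0) = (109 − j145)/(209 − j145)
|Γ| = 181/254

|Γ| ≈ 0.713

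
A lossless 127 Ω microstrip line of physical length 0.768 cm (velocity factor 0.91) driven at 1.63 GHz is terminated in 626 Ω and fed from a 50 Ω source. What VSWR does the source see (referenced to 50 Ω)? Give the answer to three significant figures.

λ = v/f = 0.91·c / 1.63 GHz = 0.167 m
βl = 2π·l/λ = 2π × 0.0459 = 16.5°
tan(βl) = 0.296
Z_in = Z_0·(Z_L + jZ_0·tanβl)/(Z_0 + jZ_L·tanβl) = 217 − j280 Ω
Γ_s = (Z_in − Z_s)/(Z_in + Z_s) = (167 − j280)/(267 − j280), |Γ_s| = 0.842
VSWR = (1 + |Γ_s|)/(1 − |Γ_s|)

VSWR ≈ 11.7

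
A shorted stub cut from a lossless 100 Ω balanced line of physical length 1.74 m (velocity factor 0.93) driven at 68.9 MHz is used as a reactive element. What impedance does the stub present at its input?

Z_in ≈ −j47.3 Ω

λ = v/f = 0.93·c / 68.9 MHz = 4.05 m
βl = 2π·l/λ = 2π × 0.43 = 155°
tan(βl) = -0.473
For a shorted stub, Z_in = jZ_0·tan(βl)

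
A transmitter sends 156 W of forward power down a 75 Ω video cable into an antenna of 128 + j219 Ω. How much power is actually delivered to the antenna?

|Γ| = |(53 + j219)/(203 + j219)| = 0.755
|Γ|² = 0.569
P_refl = |Γ|²·P_inc = 88.8 W, P_del = (1 − |Γ|²)·P_inc = 67.2 W

P_delivered ≈ 67.2 W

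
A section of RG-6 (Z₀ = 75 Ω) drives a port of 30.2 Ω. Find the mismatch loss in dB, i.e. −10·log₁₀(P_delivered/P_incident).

mismatch loss ≈ 0.869 dB

Γ = (30.2 − 75)/(30.2 + 75) = -0.426
|Γ|² = 0.181, so P_del/P_inc = 1 − |Γ|² = 0.819
ML = −10·log₁₀(1 − |Γ|²)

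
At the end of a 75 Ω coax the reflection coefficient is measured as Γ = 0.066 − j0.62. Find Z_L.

Z_L = Z_0·(1 + Γ)/(1 − Γ) = 75·(1.07 − j0.62)/(0.934 + j0.62)

Z_L ≈ 36.5 − j74 Ω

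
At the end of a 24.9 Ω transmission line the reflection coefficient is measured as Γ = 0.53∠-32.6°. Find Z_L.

Z_L = Z_0·(1 + Γ)/(1 − Γ) = 24.9·(1.45 − j0.286)/(0.554 + j0.286)

Z_L ≈ 46.2 − j36.7 Ω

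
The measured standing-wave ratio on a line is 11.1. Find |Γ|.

|Γ| ≈ 0.835

|Γ| = (S − 1)/(S + 1) = (11.1 − 1)/(11.1 + 1) = 10.1/12.1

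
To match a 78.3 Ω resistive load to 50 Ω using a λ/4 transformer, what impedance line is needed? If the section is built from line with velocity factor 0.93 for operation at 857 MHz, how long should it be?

Z_qwt = √(Z_0·R_L) = √(50 × 78.3) = √3915
λ = 0.93·c/f = 0.326 m, so l = λ/4 = 0.0814 m

Z_qwt ≈ 62.6 Ω; length ≈ 8.14 cm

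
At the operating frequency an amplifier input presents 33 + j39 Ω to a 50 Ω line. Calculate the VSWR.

Γ = (Z_L − Z_0)/(Z_L + Z_0) = (-17 + j39)/(83 + j39)
|Γ| = 42.5/91.7 = 0.464
VSWR = (1 + |Γ|)/(1 − |Γ|) = 1.46/0.536

VSWR ≈ 2.73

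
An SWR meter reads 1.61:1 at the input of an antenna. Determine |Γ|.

|Γ| ≈ 0.234

|Γ| = (S − 1)/(S + 1) = (1.61 − 1)/(1.61 + 1) = 0.61/2.61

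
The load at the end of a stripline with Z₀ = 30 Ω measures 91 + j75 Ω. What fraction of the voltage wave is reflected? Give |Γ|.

|Γ| ≈ 0.679

Γ = (Z_L − Z_0)/(Z_L + Z_0) = (61 + j75)/(121 + j75)
|Γ| = 96.7/142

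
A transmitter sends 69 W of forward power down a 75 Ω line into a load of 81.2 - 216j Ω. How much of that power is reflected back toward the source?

P_reflected ≈ 45.3 W

|Γ| = |(6.2 − j216)/(156.2 − j216)| = 0.811
|Γ|² = 0.657
P_refl = |Γ|²·P_inc = 45.3 W, P_del = (1 − |Γ|²)·P_inc = 23.7 W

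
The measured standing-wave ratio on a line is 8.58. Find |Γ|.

|Γ| = (S − 1)/(S + 1) = (8.58 − 1)/(8.58 + 1) = 7.58/9.58

|Γ| ≈ 0.791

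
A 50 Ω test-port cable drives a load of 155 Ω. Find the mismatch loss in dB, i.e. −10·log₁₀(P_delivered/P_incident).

Γ = (155 − 50)/(155 + 50) = 0.512
|Γ|² = 0.262, so P_del/P_inc = 1 − |Γ|² = 0.738
ML = −10·log₁₀(1 − |Γ|²)

mismatch loss ≈ 1.32 dB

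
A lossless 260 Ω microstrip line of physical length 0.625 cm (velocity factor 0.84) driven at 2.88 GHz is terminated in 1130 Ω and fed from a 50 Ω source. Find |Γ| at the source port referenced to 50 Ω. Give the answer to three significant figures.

|Γ| ≈ 0.899

λ = v/f = 0.84·c / 2.88 GHz = 0.0875 m
βl = 2π·l/λ = 2π × 0.0714 = 25.7°
tan(βl) = 0.482
Z_in = Z_0·(Z_L + jZ_0·tanβl)/(Z_0 + jZ_L·tanβl) = 259 − j416 Ω
Γ_s = (Z_in − Z_s)/(Z_in + Z_s) = (209 − j416)/(309 − j416), |Γ_s| = 0.899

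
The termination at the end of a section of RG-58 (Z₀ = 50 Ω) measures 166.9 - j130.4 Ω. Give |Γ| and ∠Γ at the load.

Γ ≈ 0.692 ∠ -17.1°

Γ = (Z_L − Z_0)/(Z_L + Z_0) = (116.9 − j130.4)/(216.9 − j130.4)
|Γ| = 175/253 = 0.692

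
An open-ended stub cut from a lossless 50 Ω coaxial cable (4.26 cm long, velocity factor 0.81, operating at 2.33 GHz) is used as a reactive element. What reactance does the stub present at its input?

X_in ≈ 77.1 Ω (inductive)

λ = v/f = 0.81·c / 2.33 GHz = 0.104 m
βl = 2π·l/λ = 2π × 0.408 = 147°
tan(βl) = -0.648
For an open-ended stub, Z_in = −jZ_0·cot(βl) = −jZ_0/tan(βl)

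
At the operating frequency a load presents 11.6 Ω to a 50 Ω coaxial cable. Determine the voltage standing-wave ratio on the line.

Γ = (11.6 − 50)/(11.6 + 50) = -0.623
VSWR = (1 + 0.623)/(1 − 0.623)

VSWR ≈ 4.31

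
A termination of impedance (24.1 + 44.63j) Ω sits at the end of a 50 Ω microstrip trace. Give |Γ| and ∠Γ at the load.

Γ ≈ 0.597 ∠ 89.1°

Γ = (Z_L − Z_0)/(Z_L + Z_0) = (-25.9 + j44.63)/(74.1 + j44.63)
|Γ| = 51.6/86.5 = 0.597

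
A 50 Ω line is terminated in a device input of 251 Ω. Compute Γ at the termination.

Γ = (Z_L − Z_0)/(Z_L + Z_0) = (251 − 50)/(251 + 50) = 201/301

Γ = 0.668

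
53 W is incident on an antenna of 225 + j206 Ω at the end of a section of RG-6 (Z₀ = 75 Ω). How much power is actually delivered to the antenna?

P_delivered ≈ 27 W

|Γ| = |(150 + j206)/(300 + j206)| = 0.7
|Γ|² = 0.49
P_refl = |Γ|²·P_inc = 26 W, P_del = (1 − |Γ|²)·P_inc = 27 W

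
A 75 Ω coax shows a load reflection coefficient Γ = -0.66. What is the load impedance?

Z_L ≈ 15.4 Ω

Z_L = Z_0·(1 + Γ)/(1 − Γ) = 75·(0.34)/(1.66)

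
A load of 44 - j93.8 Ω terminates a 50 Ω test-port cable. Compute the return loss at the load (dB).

RL ≈ 3 dB

Γ = (-6 − j93.8)/(94 − j93.8), |Γ| = 0.708
RL = −20·log₁₀|Γ| = −20·log₁₀(0.708)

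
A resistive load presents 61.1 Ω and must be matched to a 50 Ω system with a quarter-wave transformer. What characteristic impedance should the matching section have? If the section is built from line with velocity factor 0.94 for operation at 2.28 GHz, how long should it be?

Z_qwt ≈ 55.3 Ω; length ≈ 3.09 cm

Z_qwt = √(Z_0·R_L) = √(50 × 61.1) = √3055
λ = 0.94·c/f = 0.124 m, so l = λ/4 = 0.0309 m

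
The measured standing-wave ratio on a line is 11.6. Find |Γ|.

|Γ| ≈ 0.841

|Γ| = (S − 1)/(S + 1) = (11.6 − 1)/(11.6 + 1) = 10.6/12.6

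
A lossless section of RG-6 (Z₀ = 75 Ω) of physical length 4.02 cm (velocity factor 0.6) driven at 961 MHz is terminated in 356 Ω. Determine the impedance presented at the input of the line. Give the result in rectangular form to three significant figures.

Z_in ≈ 16.6 − j16.2 Ω

λ = v/f = 0.6·c / 961 MHz = 0.187 m
βl = 2π·l/λ = 2π × 0.215 = 77.3°
tan(βl) = tan(77.3°) = 4.42
Z_in = Z_0·(Z_L + jZ_0·tanβl)/(Z_0 + jZ_L·tanβl)
     = 75·(356 + j332)/(75 + j1580)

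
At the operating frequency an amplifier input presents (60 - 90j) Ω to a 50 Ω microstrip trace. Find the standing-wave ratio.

Γ = (Z_L − Z_0)/(Z_L + Z_0) = (10 − j90)/(110 − j90)
|Γ| = 90.6/142 = 0.637
VSWR = (1 + |Γ|)/(1 − |Γ|) = 1.64/0.363

VSWR ≈ 4.51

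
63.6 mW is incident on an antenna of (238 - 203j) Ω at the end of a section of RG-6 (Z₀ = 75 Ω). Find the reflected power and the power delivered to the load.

|Γ| = |(163 − j203)/(313 − j203)| = 0.698
|Γ|² = 0.487
P_refl = |Γ|²·P_inc = 31 mW, P_del = (1 − |Γ|²)·P_inc = 32.6 mW

P_reflected ≈ 31 mW; P_delivered ≈ 32.6 mW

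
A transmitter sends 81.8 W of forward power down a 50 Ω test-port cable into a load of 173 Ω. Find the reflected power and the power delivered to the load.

P_reflected ≈ 24.9 W; P_delivered ≈ 56.9 W

Γ = (173 − 50)/(173 + 50) = 0.552
|Γ|² = 0.304
P_refl = |Γ|²·P_inc = 24.9 W, P_del = (1 − |Γ|²)·P_inc = 56.9 W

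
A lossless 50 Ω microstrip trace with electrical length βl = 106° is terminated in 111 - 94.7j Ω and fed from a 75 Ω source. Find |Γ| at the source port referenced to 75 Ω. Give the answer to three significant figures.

tan(βl) = -3.49
Z_in = Z_0·(Z_L + jZ_0·tanβl)/(Z_0 + jZ_L·tanβl) = 16 + j25.9 Ω
Γ_s = (Z_in − Z_s)/(Z_in + Z_s) = (-59 + j25.9)/(91 + j25.9), |Γ_s| = 0.681

|Γ| ≈ 0.681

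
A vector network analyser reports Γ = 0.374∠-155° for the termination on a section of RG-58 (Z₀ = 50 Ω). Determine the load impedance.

Z_L ≈ 23.7 − j8.7 Ω

Z_L = Z_0·(1 + Γ)/(1 − Γ) = 50·(0.661 − j0.158)/(1.34 + j0.158)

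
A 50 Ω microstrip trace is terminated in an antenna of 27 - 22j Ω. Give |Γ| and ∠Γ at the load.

Γ = (Z_L − Z_0)/(Z_L + Z_0) = (-23 − j22)/(77 − j22)
|Γ| = 31.8/80.1 = 0.397

Γ ≈ 0.397 ∠ -120°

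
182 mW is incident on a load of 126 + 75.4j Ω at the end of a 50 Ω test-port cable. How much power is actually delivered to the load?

|Γ| = |(76 + j75.4)/(176 + j75.4)| = 0.559
|Γ|² = 0.313
P_refl = |Γ|²·P_inc = 56.9 mW, P_del = (1 − |Γ|²)·P_inc = 125 mW

P_delivered ≈ 125 mW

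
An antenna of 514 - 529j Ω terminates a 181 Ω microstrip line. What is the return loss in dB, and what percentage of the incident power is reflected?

RL ≈ 2.91 dB; 51.2% of incident power reflected

Γ = (333 − j529)/(695 − j529), |Γ| = 0.716
RL = −20·log₁₀(0.716) = 2.91 dB
P_refl/P_inc = |Γ|² = 0.512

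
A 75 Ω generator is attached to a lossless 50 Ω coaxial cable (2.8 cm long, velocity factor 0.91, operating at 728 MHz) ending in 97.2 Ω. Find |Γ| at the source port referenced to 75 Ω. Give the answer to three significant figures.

|Γ| ≈ 0.269

λ = v/f = 0.91·c / 728 MHz = 0.375 m
βl = 2π·l/λ = 2π × 0.0747 = 26.9°
tan(βl) = 0.507
Z_in = Z_0·(Z_L + jZ_0·tanβl)/(Z_0 + jZ_L·tanβl) = 62 − j35.7 Ω
Γ_s = (Z_in − Z_s)/(Z_in + Z_s) = (-13 − j35.7)/(137 − j35.7), |Γ_s| = 0.269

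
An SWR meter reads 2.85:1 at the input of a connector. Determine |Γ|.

|Γ| ≈ 0.481

|Γ| = (S − 1)/(S + 1) = (2.85 − 1)/(2.85 + 1) = 1.85/3.85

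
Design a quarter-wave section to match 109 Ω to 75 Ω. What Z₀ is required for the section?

Z_qwt = √(Z_0·R_L) = √(75 × 109) = √8175

Z_qwt ≈ 90.4 Ω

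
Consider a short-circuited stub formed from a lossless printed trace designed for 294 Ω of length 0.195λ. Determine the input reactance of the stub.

X_in ≈ 817 Ω (inductive)

βl = 2π × 0.195 = 70.2°
tan(βl) = 2.78
For a short-circuited stub, Z_in = jZ_0·tan(βl)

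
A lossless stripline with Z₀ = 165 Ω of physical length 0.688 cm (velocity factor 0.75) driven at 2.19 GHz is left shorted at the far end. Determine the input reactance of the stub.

λ = v/f = 0.75·c / 2.19 GHz = 0.103 m
βl = 2π·l/λ = 2π × 0.067 = 24.1°
tan(βl) = 0.447
For a shorted stub, Z_in = jZ_0·tan(βl)

X_in ≈ 73.8 Ω (inductive)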